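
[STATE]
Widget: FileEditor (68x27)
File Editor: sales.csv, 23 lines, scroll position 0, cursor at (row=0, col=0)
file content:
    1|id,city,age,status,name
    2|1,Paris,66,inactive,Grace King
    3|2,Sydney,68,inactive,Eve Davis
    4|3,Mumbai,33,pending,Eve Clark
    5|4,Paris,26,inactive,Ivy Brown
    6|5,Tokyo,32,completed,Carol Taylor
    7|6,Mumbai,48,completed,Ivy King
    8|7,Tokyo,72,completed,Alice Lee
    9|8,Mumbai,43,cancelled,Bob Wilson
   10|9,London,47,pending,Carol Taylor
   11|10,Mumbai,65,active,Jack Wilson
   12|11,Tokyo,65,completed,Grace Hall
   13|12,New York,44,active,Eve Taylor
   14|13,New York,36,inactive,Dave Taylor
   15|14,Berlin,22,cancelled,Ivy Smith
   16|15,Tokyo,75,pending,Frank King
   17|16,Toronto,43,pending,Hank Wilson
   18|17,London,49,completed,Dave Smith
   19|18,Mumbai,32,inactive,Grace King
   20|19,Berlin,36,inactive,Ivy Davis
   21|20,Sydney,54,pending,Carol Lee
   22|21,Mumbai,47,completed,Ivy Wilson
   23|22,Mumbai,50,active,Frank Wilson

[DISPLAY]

█d,city,age,status,name                                            ▲
1,Paris,66,inactive,Grace King                                     █
2,Sydney,68,inactive,Eve Davis                                     ░
3,Mumbai,33,pending,Eve Clark                                      ░
4,Paris,26,inactive,Ivy Brown                                      ░
5,Tokyo,32,completed,Carol Taylor                                  ░
6,Mumbai,48,completed,Ivy King                                     ░
7,Tokyo,72,completed,Alice Lee                                     ░
8,Mumbai,43,cancelled,Bob Wilson                                   ░
9,London,47,pending,Carol Taylor                                   ░
10,Mumbai,65,active,Jack Wilson                                    ░
11,Tokyo,65,completed,Grace Hall                                   ░
12,New York,44,active,Eve Taylor                                   ░
13,New York,36,inactive,Dave Taylor                                ░
14,Berlin,22,cancelled,Ivy Smith                                   ░
15,Tokyo,75,pending,Frank King                                     ░
16,Toronto,43,pending,Hank Wilson                                  ░
17,London,49,completed,Dave Smith                                  ░
18,Mumbai,32,inactive,Grace King                                   ░
19,Berlin,36,inactive,Ivy Davis                                    ░
20,Sydney,54,pending,Carol Lee                                     ░
21,Mumbai,47,completed,Ivy Wilson                                  ░
22,Mumbai,50,active,Frank Wilson                                   ░
                                                                   ░
                                                                   ░
                                                                   ░
                                                                   ▼


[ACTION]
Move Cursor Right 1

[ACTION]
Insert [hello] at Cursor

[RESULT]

ihello█,city,age,status,name                                       ▲
1,Paris,66,inactive,Grace King                                     █
2,Sydney,68,inactive,Eve Davis                                     ░
3,Mumbai,33,pending,Eve Clark                                      ░
4,Paris,26,inactive,Ivy Brown                                      ░
5,Tokyo,32,completed,Carol Taylor                                  ░
6,Mumbai,48,completed,Ivy King                                     ░
7,Tokyo,72,completed,Alice Lee                                     ░
8,Mumbai,43,cancelled,Bob Wilson                                   ░
9,London,47,pending,Carol Taylor                                   ░
10,Mumbai,65,active,Jack Wilson                                    ░
11,Tokyo,65,completed,Grace Hall                                   ░
12,New York,44,active,Eve Taylor                                   ░
13,New York,36,inactive,Dave Taylor                                ░
14,Berlin,22,cancelled,Ivy Smith                                   ░
15,Tokyo,75,pending,Frank King                                     ░
16,Toronto,43,pending,Hank Wilson                                  ░
17,London,49,completed,Dave Smith                                  ░
18,Mumbai,32,inactive,Grace King                                   ░
19,Berlin,36,inactive,Ivy Davis                                    ░
20,Sydney,54,pending,Carol Lee                                     ░
21,Mumbai,47,completed,Ivy Wilson                                  ░
22,Mumbai,50,active,Frank Wilson                                   ░
                                                                   ░
                                                                   ░
                                                                   ░
                                                                   ▼


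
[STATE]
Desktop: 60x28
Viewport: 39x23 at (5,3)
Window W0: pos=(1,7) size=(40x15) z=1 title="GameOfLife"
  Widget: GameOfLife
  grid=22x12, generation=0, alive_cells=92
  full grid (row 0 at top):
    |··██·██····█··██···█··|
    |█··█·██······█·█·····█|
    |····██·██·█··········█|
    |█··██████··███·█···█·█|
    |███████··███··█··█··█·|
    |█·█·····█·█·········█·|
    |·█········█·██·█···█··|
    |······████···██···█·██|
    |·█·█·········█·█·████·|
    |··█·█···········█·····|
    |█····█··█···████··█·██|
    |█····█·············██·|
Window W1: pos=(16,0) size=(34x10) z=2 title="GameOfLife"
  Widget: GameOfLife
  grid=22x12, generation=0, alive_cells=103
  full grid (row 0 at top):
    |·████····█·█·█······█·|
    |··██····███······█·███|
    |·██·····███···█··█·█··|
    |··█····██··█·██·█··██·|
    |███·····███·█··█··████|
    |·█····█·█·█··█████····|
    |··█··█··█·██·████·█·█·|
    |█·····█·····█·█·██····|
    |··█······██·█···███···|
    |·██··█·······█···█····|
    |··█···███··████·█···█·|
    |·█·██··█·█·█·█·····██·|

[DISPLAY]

           ┃Gen: 0                     
           ┃··█····██··█·██·█··██·     
           ┃███·····███·█··█··████     
           ┃·█····█·█·█··█████····     
━━━━━━━━━━━┃··█··█··█·██·████·█·█·     
meOfLife   ┃█·····█·····█·█·██····     
───────────┗━━━━━━━━━━━━━━━━━━━━━━━━━━━
: 0                                ┃   
█·██······█·█·····█                ┃   
·██·██·█··········█                ┃   
██████··███·█···█·█                ┃   
████··███··█··█··█·                ┃   
·····█·█·········█·                ┃   
·······█·██·█···█··                ┃   
···████···██···█·██                ┃   
█·········█·█·████·                ┃   
·█···········█·····                ┃   
··█··█···████··█·██                ┃   
━━━━━━━━━━━━━━━━━━━━━━━━━━━━━━━━━━━┛   
                                       
                                       
                                       
                                       


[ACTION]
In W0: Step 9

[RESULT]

           ┃Gen: 0                     
           ┃··█····██··█·██·█··██·     
           ┃███·····███·█··█··████     
           ┃·█····█·█·█··█████····     
━━━━━━━━━━━┃··█··█··█·██·████·█·█·     
meOfLife   ┃█·····█·····█·█·██····     
───────────┗━━━━━━━━━━━━━━━━━━━━━━━━━━━
: 9                                ┃   
···········██······                ┃   
·················██                ┃   
·················██                ┃   
·····██············                ┃   
·····██·······███··                ┃   
··············████·                ┃   
·············██·██·                ┃   
······███·····███··                ┃   
········█·███·███··                ┃   
·······█······█··█·                ┃   
━━━━━━━━━━━━━━━━━━━━━━━━━━━━━━━━━━━┛   
                                       
                                       
                                       
                                       


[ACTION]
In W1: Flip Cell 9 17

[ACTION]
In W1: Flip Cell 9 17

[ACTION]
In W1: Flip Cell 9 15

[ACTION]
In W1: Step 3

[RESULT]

           ┃Gen: 3                     
           ┃·█········█·······█···     
           ┃█········███·······███     
           ┃█·········██··········     
━━━━━━━━━━━┃█·█······█·█··········     
meOfLife   ┃███·····█···██····██··     
───────────┗━━━━━━━━━━━━━━━━━━━━━━━━━━━
: 9                                ┃   
···········██······                ┃   
·················██                ┃   
·················██                ┃   
·····██············                ┃   
·····██·······███··                ┃   
··············████·                ┃   
·············██·██·                ┃   
······███·····███··                ┃   
········█·███·███··                ┃   
·······█······█··█·                ┃   
━━━━━━━━━━━━━━━━━━━━━━━━━━━━━━━━━━━┛   
                                       
                                       
                                       
                                       


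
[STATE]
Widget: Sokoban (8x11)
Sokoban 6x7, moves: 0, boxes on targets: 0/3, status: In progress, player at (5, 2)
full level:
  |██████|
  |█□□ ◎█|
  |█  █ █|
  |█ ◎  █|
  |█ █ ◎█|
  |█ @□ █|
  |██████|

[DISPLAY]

██████  
█□□ ◎█  
█  █ █  
█ ◎  █  
█ █ ◎█  
█ @□ █  
██████  
Moves: 0
        
        
        


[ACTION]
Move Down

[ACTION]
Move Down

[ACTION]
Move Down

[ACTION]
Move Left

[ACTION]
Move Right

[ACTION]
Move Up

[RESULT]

██████  
█□□ ◎█  
█  █ █  
█ ◎  █  
█ █ ◎█  
█ @□ █  
██████  
Moves: 2
        
        
        


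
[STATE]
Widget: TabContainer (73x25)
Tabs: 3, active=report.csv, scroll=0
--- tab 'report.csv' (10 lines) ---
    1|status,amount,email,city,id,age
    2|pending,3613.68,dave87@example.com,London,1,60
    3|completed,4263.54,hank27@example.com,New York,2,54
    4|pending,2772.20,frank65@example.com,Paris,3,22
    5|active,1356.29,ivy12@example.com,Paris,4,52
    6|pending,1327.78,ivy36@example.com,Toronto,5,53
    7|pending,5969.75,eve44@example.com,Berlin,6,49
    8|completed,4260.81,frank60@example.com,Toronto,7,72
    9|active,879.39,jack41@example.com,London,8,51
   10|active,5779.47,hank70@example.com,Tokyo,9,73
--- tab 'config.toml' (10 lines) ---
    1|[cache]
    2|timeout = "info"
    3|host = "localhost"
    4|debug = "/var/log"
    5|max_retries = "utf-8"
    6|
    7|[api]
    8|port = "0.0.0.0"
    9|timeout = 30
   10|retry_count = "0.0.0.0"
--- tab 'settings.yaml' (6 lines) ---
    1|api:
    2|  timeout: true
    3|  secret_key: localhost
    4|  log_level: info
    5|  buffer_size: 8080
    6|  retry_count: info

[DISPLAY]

[report.csv]│ config.toml │ settings.yaml                                
─────────────────────────────────────────────────────────────────────────
status,amount,email,city,id,age                                          
pending,3613.68,dave87@example.com,London,1,60                           
completed,4263.54,hank27@example.com,New York,2,54                       
pending,2772.20,frank65@example.com,Paris,3,22                           
active,1356.29,ivy12@example.com,Paris,4,52                              
pending,1327.78,ivy36@example.com,Toronto,5,53                           
pending,5969.75,eve44@example.com,Berlin,6,49                            
completed,4260.81,frank60@example.com,Toronto,7,72                       
active,879.39,jack41@example.com,London,8,51                             
active,5779.47,hank70@example.com,Tokyo,9,73                             
                                                                         
                                                                         
                                                                         
                                                                         
                                                                         
                                                                         
                                                                         
                                                                         
                                                                         
                                                                         
                                                                         
                                                                         
                                                                         


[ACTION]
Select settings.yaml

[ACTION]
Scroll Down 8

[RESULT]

 report.csv │ config.toml │[settings.yaml]                               
─────────────────────────────────────────────────────────────────────────
  retry_count: info                                                      
                                                                         
                                                                         
                                                                         
                                                                         
                                                                         
                                                                         
                                                                         
                                                                         
                                                                         
                                                                         
                                                                         
                                                                         
                                                                         
                                                                         
                                                                         
                                                                         
                                                                         
                                                                         
                                                                         
                                                                         
                                                                         
                                                                         


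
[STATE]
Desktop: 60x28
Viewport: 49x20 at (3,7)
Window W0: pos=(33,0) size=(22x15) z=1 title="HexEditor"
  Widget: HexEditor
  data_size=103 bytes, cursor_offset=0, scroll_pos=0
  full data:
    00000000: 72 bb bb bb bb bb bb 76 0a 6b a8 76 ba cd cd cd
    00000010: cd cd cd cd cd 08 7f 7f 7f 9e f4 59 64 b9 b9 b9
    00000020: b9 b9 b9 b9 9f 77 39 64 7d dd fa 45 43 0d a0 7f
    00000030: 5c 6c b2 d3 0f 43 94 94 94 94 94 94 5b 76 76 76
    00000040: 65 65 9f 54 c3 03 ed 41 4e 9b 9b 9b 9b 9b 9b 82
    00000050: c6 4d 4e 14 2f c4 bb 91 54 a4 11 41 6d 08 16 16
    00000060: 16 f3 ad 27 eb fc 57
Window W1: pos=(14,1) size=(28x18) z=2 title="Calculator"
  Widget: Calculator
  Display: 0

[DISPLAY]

           ┃├───┼───┼───┼───┤         ┃  65 65 9f
           ┃│ 4 │ 5 │ 6 │ × │         ┃  c6 4d 4e
           ┃├───┼───┼───┼───┤         ┃  16 f3 ad
           ┃│ 1 │ 2 │ 3 │ - │         ┃          
           ┃├───┼───┼───┼───┤         ┃          
           ┃│ 0 │ . │ = │ + │         ┃          
           ┃├───┼───┼───┼───┤         ┃          
           ┃│ C │ MC│ MR│ M+│         ┃━━━━━━━━━━
           ┃└───┴───┴───┴───┘         ┃          
           ┃                          ┃          
           ┃                          ┃          
           ┗━━━━━━━━━━━━━━━━━━━━━━━━━━┛          
                                                 
                                                 
                                                 
                                                 
                                                 
                                                 
                                                 
                                                 


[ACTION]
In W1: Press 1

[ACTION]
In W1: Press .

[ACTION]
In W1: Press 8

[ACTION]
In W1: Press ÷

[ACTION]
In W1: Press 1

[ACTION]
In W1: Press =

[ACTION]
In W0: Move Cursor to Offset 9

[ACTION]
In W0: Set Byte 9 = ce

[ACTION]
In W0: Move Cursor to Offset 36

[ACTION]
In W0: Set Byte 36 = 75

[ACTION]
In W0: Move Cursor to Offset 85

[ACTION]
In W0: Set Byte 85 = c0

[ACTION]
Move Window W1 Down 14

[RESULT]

                              ┃00000040  65 65 9f
                              ┃00000050  c6 4d 4e
                              ┃00000060  16 f3 ad
           ┏━━━━━━━━━━━━━━━━━━━━━━━━━━┓          
           ┃ Calculator               ┃          
           ┠──────────────────────────┨          
           ┃                       1.8┃          
           ┃┌───┬───┬───┬───┐         ┃━━━━━━━━━━
           ┃│ 7 │ 8 │ 9 │ ÷ │         ┃          
           ┃├───┼───┼───┼───┤         ┃          
           ┃│ 4 │ 5 │ 6 │ × │         ┃          
           ┃├───┼───┼───┼───┤         ┃          
           ┃│ 1 │ 2 │ 3 │ - │         ┃          
           ┃├───┼───┼───┼───┤         ┃          
           ┃│ 0 │ . │ = │ + │         ┃          
           ┃├───┼───┼───┼───┤         ┃          
           ┃│ C │ MC│ MR│ M+│         ┃          
           ┃└───┴───┴───┴───┘         ┃          
           ┃                          ┃          
           ┃                          ┃          


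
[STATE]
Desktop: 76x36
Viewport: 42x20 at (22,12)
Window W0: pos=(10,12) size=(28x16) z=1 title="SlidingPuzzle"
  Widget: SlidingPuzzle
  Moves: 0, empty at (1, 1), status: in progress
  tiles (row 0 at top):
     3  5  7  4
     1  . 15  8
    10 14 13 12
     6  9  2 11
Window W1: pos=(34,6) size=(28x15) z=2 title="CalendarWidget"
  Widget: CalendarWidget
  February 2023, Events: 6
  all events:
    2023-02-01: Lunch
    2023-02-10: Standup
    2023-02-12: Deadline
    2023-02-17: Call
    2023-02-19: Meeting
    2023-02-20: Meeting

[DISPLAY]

━━━━━━━━━━━━┃ 6  7  8  9 10* 11 12*    ┃  
zle         ┃13 14 15 16 17* 18 19*    ┃  
────────────┃20* 21 22 23 24 25 26     ┃  
────┬────┐  ┃27 28                     ┃  
  7 │  4 │  ┃                          ┃  
────┼────┤  ┃                          ┃  
 15 │  8 │  ┃                          ┃  
────┼────┤  ┃                          ┃  
 13 │ 12 │  ┗━━━━━━━━━━━━━━━━━━━━━━━━━━┛  
────┼────┤     ┃                          
  2 │ 11 │     ┃                          
────┴────┘     ┃                          
               ┃                          
               ┃                          
               ┃                          
━━━━━━━━━━━━━━━┛                          
                                          
                                          
                                          
                                          


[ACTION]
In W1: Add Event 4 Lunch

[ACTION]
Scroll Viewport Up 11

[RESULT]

                                          
                                          
                                          
                                          
                                          
            ┏━━━━━━━━━━━━━━━━━━━━━━━━━━┓  
            ┃ CalendarWidget           ┃  
            ┠──────────────────────────┨  
            ┃      February 2023       ┃  
            ┃Mo Tu We Th Fr Sa Su      ┃  
            ┃       1*  2  3  4*  5    ┃  
━━━━━━━━━━━━┃ 6  7  8  9 10* 11 12*    ┃  
zle         ┃13 14 15 16 17* 18 19*    ┃  
────────────┃20* 21 22 23 24 25 26     ┃  
────┬────┐  ┃27 28                     ┃  
  7 │  4 │  ┃                          ┃  
────┼────┤  ┃                          ┃  
 15 │  8 │  ┃                          ┃  
────┼────┤  ┃                          ┃  
 13 │ 12 │  ┗━━━━━━━━━━━━━━━━━━━━━━━━━━┛  


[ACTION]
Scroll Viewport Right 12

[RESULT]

                                          
                                          
                                          
                                          
                                          
┏━━━━━━━━━━━━━━━━━━━━━━━━━━┓              
┃ CalendarWidget           ┃              
┠──────────────────────────┨              
┃      February 2023       ┃              
┃Mo Tu We Th Fr Sa Su      ┃              
┃       1*  2  3  4*  5    ┃              
┃ 6  7  8  9 10* 11 12*    ┃              
┃13 14 15 16 17* 18 19*    ┃              
┃20* 21 22 23 24 25 26     ┃              
┃27 28                     ┃              
┃                          ┃              
┃                          ┃              
┃                          ┃              
┃                          ┃              
┗━━━━━━━━━━━━━━━━━━━━━━━━━━┛              


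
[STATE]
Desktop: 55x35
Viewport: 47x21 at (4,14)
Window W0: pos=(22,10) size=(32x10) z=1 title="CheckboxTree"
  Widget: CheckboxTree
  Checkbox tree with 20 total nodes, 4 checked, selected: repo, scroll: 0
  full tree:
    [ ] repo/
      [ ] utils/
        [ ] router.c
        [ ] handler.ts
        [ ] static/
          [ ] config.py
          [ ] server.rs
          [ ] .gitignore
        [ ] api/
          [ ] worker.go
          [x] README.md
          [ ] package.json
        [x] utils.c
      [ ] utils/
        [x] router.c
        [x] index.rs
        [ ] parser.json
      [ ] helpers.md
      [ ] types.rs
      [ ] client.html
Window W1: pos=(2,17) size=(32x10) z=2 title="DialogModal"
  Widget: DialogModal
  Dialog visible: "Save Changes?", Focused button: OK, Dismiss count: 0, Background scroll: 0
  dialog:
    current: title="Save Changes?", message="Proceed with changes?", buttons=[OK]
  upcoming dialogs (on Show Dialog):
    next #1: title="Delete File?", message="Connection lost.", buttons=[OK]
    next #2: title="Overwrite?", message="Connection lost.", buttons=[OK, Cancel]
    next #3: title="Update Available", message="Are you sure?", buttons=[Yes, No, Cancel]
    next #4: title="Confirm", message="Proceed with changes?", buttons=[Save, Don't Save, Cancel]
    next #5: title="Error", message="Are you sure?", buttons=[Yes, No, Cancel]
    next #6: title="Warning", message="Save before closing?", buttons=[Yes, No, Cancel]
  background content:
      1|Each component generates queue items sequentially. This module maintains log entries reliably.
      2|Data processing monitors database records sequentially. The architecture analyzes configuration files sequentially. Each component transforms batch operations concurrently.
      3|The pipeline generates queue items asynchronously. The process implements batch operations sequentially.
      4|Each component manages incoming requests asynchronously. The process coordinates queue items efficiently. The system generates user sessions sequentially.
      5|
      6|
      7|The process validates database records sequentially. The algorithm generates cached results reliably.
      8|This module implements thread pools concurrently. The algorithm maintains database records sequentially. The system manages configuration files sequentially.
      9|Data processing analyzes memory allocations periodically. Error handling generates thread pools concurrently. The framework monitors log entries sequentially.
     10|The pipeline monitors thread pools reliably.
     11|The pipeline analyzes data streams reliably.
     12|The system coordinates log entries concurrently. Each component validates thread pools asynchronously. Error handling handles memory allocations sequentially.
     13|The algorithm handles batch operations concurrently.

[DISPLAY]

                  ┃   [-] utils/               
                  ┃     [ ] router.c           
                  ┃     [ ] handler.ts         
━━━━━━━━━━━━━━━━━━━━━━━━━━━━━┓atic/            
DialogModal                  ┃config.py        
─────────────────────────────┨━━━━━━━━━━━━━━━━━
a┌───────────────────────┐eue┃                 
a│     Save Changes?     │tab┃                 
h│ Proceed with changes? │e i┃                 
a│          [OK]         │min┃                 
 └───────────────────────┘   ┃                 
                             ┃                 
━━━━━━━━━━━━━━━━━━━━━━━━━━━━━┛                 
                                               
                                               
                                               
                                               
                                               
                                               
                                               
                                               


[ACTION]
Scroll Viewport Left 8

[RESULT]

                      ┃   [-] utils/           
                      ┃     [ ] router.c       
                      ┃     [ ] handler.ts     
  ┏━━━━━━━━━━━━━━━━━━━━━━━━━━━━━━┓atic/        
  ┃ DialogModal                  ┃config.py    
  ┠──────────────────────────────┨━━━━━━━━━━━━━
  ┃Ea┌───────────────────────┐eue┃             
  ┃Da│     Save Changes?     │tab┃             
  ┃Th│ Proceed with changes? │e i┃             
  ┃Ea│          [OK]         │min┃             
  ┃  └───────────────────────┘   ┃             
  ┃                              ┃             
  ┗━━━━━━━━━━━━━━━━━━━━━━━━━━━━━━┛             
                                               
                                               
                                               
                                               
                                               
                                               
                                               
                                               


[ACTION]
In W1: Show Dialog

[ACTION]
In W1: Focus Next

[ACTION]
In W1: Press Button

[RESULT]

                      ┃   [-] utils/           
                      ┃     [ ] router.c       
                      ┃     [ ] handler.ts     
  ┏━━━━━━━━━━━━━━━━━━━━━━━━━━━━━━┓atic/        
  ┃ DialogModal                  ┃config.py    
  ┠──────────────────────────────┨━━━━━━━━━━━━━
  ┃Each component generates queue┃             
  ┃Data processing monitors datab┃             
  ┃The pipeline generates queue i┃             
  ┃Each component manages incomin┃             
  ┃                              ┃             
  ┃                              ┃             
  ┗━━━━━━━━━━━━━━━━━━━━━━━━━━━━━━┛             
                                               
                                               
                                               
                                               
                                               
                                               
                                               
                                               


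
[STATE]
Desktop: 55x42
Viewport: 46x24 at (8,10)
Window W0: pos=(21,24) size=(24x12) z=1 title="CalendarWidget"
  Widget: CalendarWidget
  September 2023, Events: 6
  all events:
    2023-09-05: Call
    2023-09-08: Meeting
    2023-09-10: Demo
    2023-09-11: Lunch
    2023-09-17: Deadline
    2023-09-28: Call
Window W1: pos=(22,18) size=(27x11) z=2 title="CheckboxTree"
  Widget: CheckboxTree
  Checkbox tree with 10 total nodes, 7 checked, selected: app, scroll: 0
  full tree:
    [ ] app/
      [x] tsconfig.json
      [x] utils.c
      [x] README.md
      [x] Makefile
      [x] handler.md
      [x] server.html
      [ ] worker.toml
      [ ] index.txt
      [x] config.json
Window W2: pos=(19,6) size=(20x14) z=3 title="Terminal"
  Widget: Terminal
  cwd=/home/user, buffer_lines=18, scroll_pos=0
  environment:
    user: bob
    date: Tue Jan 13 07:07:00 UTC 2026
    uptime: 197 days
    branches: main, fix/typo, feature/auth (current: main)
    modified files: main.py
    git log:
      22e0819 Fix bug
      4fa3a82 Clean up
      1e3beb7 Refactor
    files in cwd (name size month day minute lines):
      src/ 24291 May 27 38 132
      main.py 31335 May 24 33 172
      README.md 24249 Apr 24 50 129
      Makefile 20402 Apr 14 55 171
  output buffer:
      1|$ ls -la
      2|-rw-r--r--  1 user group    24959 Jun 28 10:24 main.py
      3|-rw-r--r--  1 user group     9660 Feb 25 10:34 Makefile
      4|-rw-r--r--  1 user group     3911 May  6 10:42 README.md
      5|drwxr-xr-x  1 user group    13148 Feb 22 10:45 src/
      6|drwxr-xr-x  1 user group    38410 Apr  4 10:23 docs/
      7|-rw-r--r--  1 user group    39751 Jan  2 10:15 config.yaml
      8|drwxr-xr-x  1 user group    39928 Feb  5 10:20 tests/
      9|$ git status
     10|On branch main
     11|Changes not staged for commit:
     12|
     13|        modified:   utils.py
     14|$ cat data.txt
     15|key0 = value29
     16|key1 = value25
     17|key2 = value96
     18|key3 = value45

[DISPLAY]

           ┃-rw-r--r--  1 user┃               
           ┃-rw-r--r--  1 user┃               
           ┃-rw-r--r--  1 user┃               
           ┃drwxr-xr-x  1 user┃               
           ┃drwxr-xr-x  1 user┃               
           ┃-rw-r--r--  1 user┃               
           ┃drwxr-xr-x  1 user┃               
           ┃$ git status      ┃               
           ┃On branch main    ┃━━━━━━━━━┓     
           ┗━━━━━━━━━━━━━━━━━━┛         ┃     
              ┠─────────────────────────┨     
              ┃>[-] app/                ┃     
              ┃   [x] tsconfig.json     ┃     
              ┃   [x] utils.c           ┃     
             ┏┃   [x] README.md         ┃     
             ┃┃   [x] Makefile          ┃     
             ┠┃   [x] handler.md        ┃     
             ┃┃   [x] server.html       ┃     
             ┃┗━━━━━━━━━━━━━━━━━━━━━━━━━┛     
             ┃             1  2  3  ┃         
             ┃ 4  5*  6  7  8*  9 10┃         
             ┃11* 12 13 14 15 16 17*┃         
             ┃18 19 20 21 22 23 24  ┃         
             ┃25 26 27 28* 29 30    ┃         


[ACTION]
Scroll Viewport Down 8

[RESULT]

           ┃On branch main    ┃━━━━━━━━━┓     
           ┗━━━━━━━━━━━━━━━━━━┛         ┃     
              ┠─────────────────────────┨     
              ┃>[-] app/                ┃     
              ┃   [x] tsconfig.json     ┃     
              ┃   [x] utils.c           ┃     
             ┏┃   [x] README.md         ┃     
             ┃┃   [x] Makefile          ┃     
             ┠┃   [x] handler.md        ┃     
             ┃┃   [x] server.html       ┃     
             ┃┗━━━━━━━━━━━━━━━━━━━━━━━━━┛     
             ┃             1  2  3  ┃         
             ┃ 4  5*  6  7  8*  9 10┃         
             ┃11* 12 13 14 15 16 17*┃         
             ┃18 19 20 21 22 23 24  ┃         
             ┃25 26 27 28* 29 30    ┃         
             ┃                      ┃         
             ┗━━━━━━━━━━━━━━━━━━━━━━┛         
                                              
                                              
                                              
                                              
                                              
                                              


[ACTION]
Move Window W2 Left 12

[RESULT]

On branch main    ┃━━━━━━━━━━━━━━━━━━━━━┓     
━━━━━━━━━━━━━━━━━━┛ckboxTree            ┃     
              ┠─────────────────────────┨     
              ┃>[-] app/                ┃     
              ┃   [x] tsconfig.json     ┃     
              ┃   [x] utils.c           ┃     
             ┏┃   [x] README.md         ┃     
             ┃┃   [x] Makefile          ┃     
             ┠┃   [x] handler.md        ┃     
             ┃┃   [x] server.html       ┃     
             ┃┗━━━━━━━━━━━━━━━━━━━━━━━━━┛     
             ┃             1  2  3  ┃         
             ┃ 4  5*  6  7  8*  9 10┃         
             ┃11* 12 13 14 15 16 17*┃         
             ┃18 19 20 21 22 23 24  ┃         
             ┃25 26 27 28* 29 30    ┃         
             ┃                      ┃         
             ┗━━━━━━━━━━━━━━━━━━━━━━┛         
                                              
                                              
                                              
                                              
                                              
                                              


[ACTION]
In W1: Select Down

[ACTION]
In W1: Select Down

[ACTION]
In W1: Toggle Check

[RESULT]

On branch main    ┃━━━━━━━━━━━━━━━━━━━━━┓     
━━━━━━━━━━━━━━━━━━┛ckboxTree            ┃     
              ┠─────────────────────────┨     
              ┃ [-] app/                ┃     
              ┃   [x] tsconfig.json     ┃     
              ┃>  [ ] utils.c           ┃     
             ┏┃   [x] README.md         ┃     
             ┃┃   [x] Makefile          ┃     
             ┠┃   [x] handler.md        ┃     
             ┃┃   [x] server.html       ┃     
             ┃┗━━━━━━━━━━━━━━━━━━━━━━━━━┛     
             ┃             1  2  3  ┃         
             ┃ 4  5*  6  7  8*  9 10┃         
             ┃11* 12 13 14 15 16 17*┃         
             ┃18 19 20 21 22 23 24  ┃         
             ┃25 26 27 28* 29 30    ┃         
             ┃                      ┃         
             ┗━━━━━━━━━━━━━━━━━━━━━━┛         
                                              
                                              
                                              
                                              
                                              
                                              


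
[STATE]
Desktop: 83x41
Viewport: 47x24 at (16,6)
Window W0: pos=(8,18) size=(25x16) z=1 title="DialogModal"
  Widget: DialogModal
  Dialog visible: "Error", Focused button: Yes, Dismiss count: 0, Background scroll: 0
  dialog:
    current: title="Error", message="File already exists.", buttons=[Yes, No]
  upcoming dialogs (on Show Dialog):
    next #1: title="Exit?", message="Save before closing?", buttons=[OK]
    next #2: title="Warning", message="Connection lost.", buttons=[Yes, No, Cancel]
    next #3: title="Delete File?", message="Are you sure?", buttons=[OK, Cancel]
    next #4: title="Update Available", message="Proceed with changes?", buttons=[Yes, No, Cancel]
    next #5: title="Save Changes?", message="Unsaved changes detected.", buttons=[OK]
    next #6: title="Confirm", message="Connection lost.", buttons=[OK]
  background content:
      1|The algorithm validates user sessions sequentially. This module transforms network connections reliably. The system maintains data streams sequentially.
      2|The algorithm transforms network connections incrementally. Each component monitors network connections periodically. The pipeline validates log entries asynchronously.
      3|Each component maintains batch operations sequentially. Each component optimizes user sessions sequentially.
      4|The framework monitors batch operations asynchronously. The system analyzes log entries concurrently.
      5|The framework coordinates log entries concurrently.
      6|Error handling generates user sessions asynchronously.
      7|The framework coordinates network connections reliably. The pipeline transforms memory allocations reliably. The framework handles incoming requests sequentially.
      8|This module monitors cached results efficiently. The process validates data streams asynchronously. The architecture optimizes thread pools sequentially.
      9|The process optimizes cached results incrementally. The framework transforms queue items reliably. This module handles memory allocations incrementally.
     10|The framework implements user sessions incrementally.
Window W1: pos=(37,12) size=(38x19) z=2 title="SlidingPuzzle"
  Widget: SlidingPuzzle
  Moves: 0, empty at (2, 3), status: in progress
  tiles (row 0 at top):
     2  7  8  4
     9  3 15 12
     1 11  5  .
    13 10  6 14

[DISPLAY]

                                               
                                               
                                               
                                               
                                               
                                               
                     ┏━━━━━━━━━━━━━━━━━━━━━━━━━
                     ┃ SlidingPuzzle           
                     ┠─────────────────────────
                     ┃┌────┬────┬────┬────┐    
                     ┃│  2 │  7 │  8 │  4 │    
                     ┃├────┼────┼────┼────┤    
━━━━━━━━━━━━━━━━┓    ┃│  9 │  3 │ 15 │ 12 │    
Modal           ┃    ┃├────┼────┼────┼────┤    
────────────────┨    ┃│  1 │ 11 │  5 │    │    
orithm validates┃    ┃├────┼────┼────┼────┤    
orithm transform┃    ┃│ 13 │ 10 │  6 │ 14 │    
mponent maintain┃    ┃└────┴────┴────┴────┘    
─────────────┐s ┃    ┃Moves: 0                 
  Error      │at┃    ┃                         
 already exis│te┃    ┃                         
[Yes]  No    │at┃    ┃                         
─────────────┘ca┃    ┃                         
cess optimizes c┃    ┃                         


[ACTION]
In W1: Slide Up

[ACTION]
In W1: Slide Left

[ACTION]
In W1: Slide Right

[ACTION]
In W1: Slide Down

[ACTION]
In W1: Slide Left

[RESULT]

                                               
                                               
                                               
                                               
                                               
                                               
                     ┏━━━━━━━━━━━━━━━━━━━━━━━━━
                     ┃ SlidingPuzzle           
                     ┠─────────────────────────
                     ┃┌────┬────┬────┬────┐    
                     ┃│  2 │  7 │  8 │  4 │    
                     ┃├────┼────┼────┼────┤    
━━━━━━━━━━━━━━━━┓    ┃│  9 │  3 │ 15 │ 12 │    
Modal           ┃    ┃├────┼────┼────┼────┤    
────────────────┨    ┃│  1 │ 11 │ 14 │    │    
orithm validates┃    ┃├────┼────┼────┼────┤    
orithm transform┃    ┃│ 13 │ 10 │  5 │  6 │    
mponent maintain┃    ┃└────┴────┴────┴────┘    
─────────────┐s ┃    ┃Moves: 4                 
  Error      │at┃    ┃                         
 already exis│te┃    ┃                         
[Yes]  No    │at┃    ┃                         
─────────────┘ca┃    ┃                         
cess optimizes c┃    ┃                         
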